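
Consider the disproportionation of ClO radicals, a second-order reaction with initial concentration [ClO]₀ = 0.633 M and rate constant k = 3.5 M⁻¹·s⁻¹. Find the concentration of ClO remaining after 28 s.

0.01004 M

Step 1: For a second-order reaction: 1/[ClO] = 1/[ClO]₀ + kt
Step 2: 1/[ClO] = 1/0.633 + 3.5 × 28
Step 3: 1/[ClO] = 1.58 + 98 = 99.58
Step 4: [ClO] = 1/99.58 = 0.01004 M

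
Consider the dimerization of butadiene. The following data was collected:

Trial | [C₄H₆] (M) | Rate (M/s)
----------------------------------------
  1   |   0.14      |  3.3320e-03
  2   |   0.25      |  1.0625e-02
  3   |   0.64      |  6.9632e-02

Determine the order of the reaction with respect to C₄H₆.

second order (2)

Step 1: Compare trials to find order n where rate₂/rate₁ = ([C₄H₆]₂/[C₄H₆]₁)^n
Step 2: rate₂/rate₁ = 1.0625e-02/3.3320e-03 = 3.189
Step 3: [C₄H₆]₂/[C₄H₆]₁ = 0.25/0.14 = 1.786
Step 4: n = ln(3.189)/ln(1.786) = 2.00 ≈ 2
Step 5: The reaction is second order in C₄H₆.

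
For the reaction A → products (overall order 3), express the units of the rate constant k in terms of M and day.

M⁻²·day⁻¹

Step 1: For overall order n, rate = k × (concentration)^n.
Step 2: Rate has units M·day⁻¹; concentration term has units M^3.
Step 3: k = rate / (concentration)^n, so units of k = M^(1-3)·day⁻¹ = M⁻²·day⁻¹.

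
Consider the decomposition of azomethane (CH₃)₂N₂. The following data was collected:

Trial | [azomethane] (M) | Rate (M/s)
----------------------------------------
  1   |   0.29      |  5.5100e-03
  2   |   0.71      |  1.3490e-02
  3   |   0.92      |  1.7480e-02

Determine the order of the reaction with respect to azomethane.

first order (1)

Step 1: Compare trials to find order n where rate₂/rate₁ = ([azomethane]₂/[azomethane]₁)^n
Step 2: rate₂/rate₁ = 1.3490e-02/5.5100e-03 = 2.448
Step 3: [azomethane]₂/[azomethane]₁ = 0.71/0.29 = 2.448
Step 4: n = ln(2.448)/ln(2.448) = 1.00 ≈ 1
Step 5: The reaction is first order in azomethane.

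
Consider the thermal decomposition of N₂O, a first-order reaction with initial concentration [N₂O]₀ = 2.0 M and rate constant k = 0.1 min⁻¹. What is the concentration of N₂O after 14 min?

0.4932 M

Step 1: For a first-order reaction: [N₂O] = [N₂O]₀ × e^(-kt)
Step 2: [N₂O] = 2.0 × e^(-0.1 × 14)
Step 3: [N₂O] = 2.0 × e^(-1.4)
Step 4: [N₂O] = 2.0 × 0.246597 = 0.4932 M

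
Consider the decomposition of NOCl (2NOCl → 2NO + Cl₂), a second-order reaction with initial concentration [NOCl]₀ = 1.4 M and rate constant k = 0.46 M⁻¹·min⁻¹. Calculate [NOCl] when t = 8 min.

0.2276 M

Step 1: For a second-order reaction: 1/[NOCl] = 1/[NOCl]₀ + kt
Step 2: 1/[NOCl] = 1/1.4 + 0.46 × 8
Step 3: 1/[NOCl] = 0.7143 + 3.68 = 4.394
Step 4: [NOCl] = 1/4.394 = 0.2276 M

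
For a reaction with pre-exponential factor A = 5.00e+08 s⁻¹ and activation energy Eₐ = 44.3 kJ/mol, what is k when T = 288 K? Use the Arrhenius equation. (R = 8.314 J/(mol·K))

4.61e+00 s⁻¹

Step 1: Use the Arrhenius equation: k = A × exp(-Eₐ/RT)
Step 2: Convert Eₐ to J/mol: 44.3 kJ/mol = 44300 J/mol
Step 3: Calculate the exponent: -Eₐ/(RT) = -44300/(8.314 × 288) = -18.50126
Step 4: k = 5.00e+08 × exp(-18.50126)
Step 5: k = 5.00e+08 × 9.22582e-09 = 4.6129e+00 s⁻¹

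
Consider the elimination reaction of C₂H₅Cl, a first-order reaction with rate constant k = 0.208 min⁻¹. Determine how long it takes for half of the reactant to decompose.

3.332 min

Step 1: For a first-order reaction, t₁/₂ = ln(2)/k
Step 2: t₁/₂ = ln(2)/0.208
Step 3: t₁/₂ = 0.6931/0.208 = 3.332 min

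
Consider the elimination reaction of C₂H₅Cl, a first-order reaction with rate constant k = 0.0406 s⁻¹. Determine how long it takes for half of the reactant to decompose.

17.07 s

Step 1: For a first-order reaction, t₁/₂ = ln(2)/k
Step 2: t₁/₂ = ln(2)/0.0406
Step 3: t₁/₂ = 0.6931/0.0406 = 17.07 s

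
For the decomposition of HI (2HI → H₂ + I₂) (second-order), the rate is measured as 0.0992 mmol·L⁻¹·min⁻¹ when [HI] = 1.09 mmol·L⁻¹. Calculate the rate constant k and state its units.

0.08349 (mmol·L⁻¹)⁻¹·min⁻¹

Step 1: rate = k[HI]^2, so k = rate / [HI]^2.
Step 2: k = 0.0992 / (1.09)^2 = 0.0992 / 1.188.
Step 3: k = 0.08349 (mmol·L⁻¹)⁻¹·min⁻¹.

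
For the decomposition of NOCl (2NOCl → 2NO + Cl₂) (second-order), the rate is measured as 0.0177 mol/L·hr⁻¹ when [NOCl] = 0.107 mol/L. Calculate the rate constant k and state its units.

1.546 (mol/L)⁻¹·hr⁻¹

Step 1: rate = k[NOCl]^2, so k = rate / [NOCl]^2.
Step 2: k = 0.0177 / (0.107)^2 = 0.0177 / 0.01145.
Step 3: k = 1.546 (mol/L)⁻¹·hr⁻¹.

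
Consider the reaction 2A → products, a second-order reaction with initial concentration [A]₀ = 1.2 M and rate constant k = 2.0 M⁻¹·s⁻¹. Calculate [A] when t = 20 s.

0.02449 M

Step 1: For a second-order reaction: 1/[A] = 1/[A]₀ + kt
Step 2: 1/[A] = 1/1.2 + 2.0 × 20
Step 3: 1/[A] = 0.8333 + 40 = 40.83
Step 4: [A] = 1/40.83 = 0.02449 M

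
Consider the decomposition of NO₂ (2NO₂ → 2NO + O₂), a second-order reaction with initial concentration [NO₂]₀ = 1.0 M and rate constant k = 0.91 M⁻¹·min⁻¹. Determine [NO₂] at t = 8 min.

0.1208 M

Step 1: For a second-order reaction: 1/[NO₂] = 1/[NO₂]₀ + kt
Step 2: 1/[NO₂] = 1/1.0 + 0.91 × 8
Step 3: 1/[NO₂] = 1 + 7.28 = 8.28
Step 4: [NO₂] = 1/8.28 = 0.1208 M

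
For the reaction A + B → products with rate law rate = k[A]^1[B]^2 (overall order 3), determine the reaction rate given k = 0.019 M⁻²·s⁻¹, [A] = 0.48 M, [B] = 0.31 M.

0.0008764 M/s

Step 1: The rate law is rate = k[A]^1[B]^2, overall order = 1+2 = 3
Step 2: Substitute values: rate = 0.019 × (0.48)^1 × (0.31)^2
Step 3: rate = 0.019 × 0.48 × 0.0961 = 0.000876432 M/s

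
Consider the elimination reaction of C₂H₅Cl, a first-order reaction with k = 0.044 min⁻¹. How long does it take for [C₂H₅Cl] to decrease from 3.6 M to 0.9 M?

31.51 min

Step 1: For first-order: t = ln([C₂H₅Cl]₀/[C₂H₅Cl])/k
Step 2: t = ln(3.6/0.9)/0.044
Step 3: t = ln(4)/0.044
Step 4: t = 1.386/0.044 = 31.51 min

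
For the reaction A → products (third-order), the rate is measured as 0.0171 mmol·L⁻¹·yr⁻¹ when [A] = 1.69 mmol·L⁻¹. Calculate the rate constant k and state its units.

0.003543 (mmol·L⁻¹)⁻²·yr⁻¹

Step 1: rate = k[A]^3, so k = rate / [A]^3.
Step 2: k = 0.0171 / (1.69)^3 = 0.0171 / 4.827.
Step 3: k = 0.003543 (mmol·L⁻¹)⁻²·yr⁻¹.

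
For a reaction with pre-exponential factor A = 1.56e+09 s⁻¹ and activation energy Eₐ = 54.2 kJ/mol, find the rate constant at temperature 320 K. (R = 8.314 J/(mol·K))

2.22e+00 s⁻¹

Step 1: Use the Arrhenius equation: k = A × exp(-Eₐ/RT)
Step 2: Convert Eₐ to J/mol: 54.2 kJ/mol = 54200 J/mol
Step 3: Calculate the exponent: -Eₐ/(RT) = -54200/(8.314 × 320) = -20.37226
Step 4: k = 1.56e+09 × exp(-20.37226)
Step 5: k = 1.56e+09 × 1.42050e-09 = 2.2160e+00 s⁻¹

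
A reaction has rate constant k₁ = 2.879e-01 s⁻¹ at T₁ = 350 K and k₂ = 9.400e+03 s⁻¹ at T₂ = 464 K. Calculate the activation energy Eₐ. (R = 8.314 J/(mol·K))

123.1 kJ/mol

Step 1: Use the two-temperature Arrhenius form: ln(k₂/k₁) = -Eₐ/R × (1/T₂ - 1/T₁)
Step 2: ln(k₂/k₁) = ln(9.400e+03/2.879e-01) = ln(32650.2) = 10.3936
Step 3: 1/T₂ - 1/T₁ = 1/464 - 1/350 = -7.019704e-04 K⁻¹
Step 4: Eₐ = -R × ln(k₂/k₁) / (1/T₂ - 1/T₁) = -8.314 × 10.3936 / -7.019704e-04
Step 5: Eₐ = 1.2310e+05 J/mol = 123.1 kJ/mol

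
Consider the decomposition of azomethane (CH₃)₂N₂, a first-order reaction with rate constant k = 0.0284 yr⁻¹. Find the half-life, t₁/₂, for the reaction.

24.41 yr

Step 1: For a first-order reaction, t₁/₂ = ln(2)/k
Step 2: t₁/₂ = ln(2)/0.0284
Step 3: t₁/₂ = 0.6931/0.0284 = 24.41 yr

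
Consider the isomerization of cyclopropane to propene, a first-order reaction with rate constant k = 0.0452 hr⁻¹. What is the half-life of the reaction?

15.34 hr

Step 1: For a first-order reaction, t₁/₂ = ln(2)/k
Step 2: t₁/₂ = ln(2)/0.0452
Step 3: t₁/₂ = 0.6931/0.0452 = 15.34 hr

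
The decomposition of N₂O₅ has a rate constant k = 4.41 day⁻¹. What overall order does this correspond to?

first order (1)

Step 1: The units of k for an nth-order reaction are (concentration)^(1-n)·(time)⁻¹.
Step 2: Here k has units day⁻¹, so the concentration exponent is 0.
Step 3: 1 - n = 0 ⇒ n = 1. The reaction is first order.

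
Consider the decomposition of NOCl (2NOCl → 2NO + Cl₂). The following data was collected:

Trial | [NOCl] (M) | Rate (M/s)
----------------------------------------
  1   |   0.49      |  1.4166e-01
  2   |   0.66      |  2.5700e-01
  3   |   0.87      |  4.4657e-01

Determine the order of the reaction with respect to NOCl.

second order (2)

Step 1: Compare trials to find order n where rate₂/rate₁ = ([NOCl]₂/[NOCl]₁)^n
Step 2: rate₂/rate₁ = 2.5700e-01/1.4166e-01 = 1.814
Step 3: [NOCl]₂/[NOCl]₁ = 0.66/0.49 = 1.347
Step 4: n = ln(1.814)/ln(1.347) = 2.00 ≈ 2
Step 5: The reaction is second order in NOCl.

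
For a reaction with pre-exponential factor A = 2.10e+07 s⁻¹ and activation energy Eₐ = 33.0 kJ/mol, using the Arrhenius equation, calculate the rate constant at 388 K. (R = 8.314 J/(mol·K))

7.58e+02 s⁻¹

Step 1: Use the Arrhenius equation: k = A × exp(-Eₐ/RT)
Step 2: Convert Eₐ to J/mol: 33.0 kJ/mol = 33000 J/mol
Step 3: Calculate the exponent: -Eₐ/(RT) = -33000/(8.314 × 388) = -10.22992
Step 4: k = 2.10e+07 × exp(-10.22992)
Step 5: k = 2.10e+07 × 3.60747e-05 = 7.5757e+02 s⁻¹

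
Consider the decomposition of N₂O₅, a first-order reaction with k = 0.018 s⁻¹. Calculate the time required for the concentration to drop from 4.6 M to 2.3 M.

38.51 s

Step 1: For first-order: t = ln([N₂O₅]₀/[N₂O₅])/k
Step 2: t = ln(4.6/2.3)/0.018
Step 3: t = ln(2)/0.018
Step 4: t = 0.6931/0.018 = 38.51 s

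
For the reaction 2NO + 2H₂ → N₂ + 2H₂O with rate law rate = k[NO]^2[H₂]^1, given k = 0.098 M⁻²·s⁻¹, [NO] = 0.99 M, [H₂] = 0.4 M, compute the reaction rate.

0.03842 M/s

Step 1: The rate law is rate = k[NO]^2[H₂]^1
Step 2: Substitute: rate = 0.098 × (0.99)^2 × (0.4)^1
Step 3: rate = 0.098 × 0.9801 × 0.4 = 0.0384199 M/s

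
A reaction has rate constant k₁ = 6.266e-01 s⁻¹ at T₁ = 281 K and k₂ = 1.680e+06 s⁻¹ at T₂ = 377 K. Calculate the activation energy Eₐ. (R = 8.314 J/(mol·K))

135.8 kJ/mol

Step 1: Use the two-temperature Arrhenius form: ln(k₂/k₁) = -Eₐ/R × (1/T₂ - 1/T₁)
Step 2: ln(k₂/k₁) = ln(1.680e+06/6.266e-01) = ln(2.68114e+06) = 14.8018
Step 3: 1/T₂ - 1/T₁ = 1/377 - 1/281 = -9.061990e-04 K⁻¹
Step 4: Eₐ = -R × ln(k₂/k₁) / (1/T₂ - 1/T₁) = -8.314 × 14.8018 / -9.061990e-04
Step 5: Eₐ = 1.3580e+05 J/mol = 135.8 kJ/mol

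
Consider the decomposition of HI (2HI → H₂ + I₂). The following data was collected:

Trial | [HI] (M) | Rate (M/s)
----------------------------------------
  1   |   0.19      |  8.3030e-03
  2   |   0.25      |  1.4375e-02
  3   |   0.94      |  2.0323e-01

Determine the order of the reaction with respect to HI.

second order (2)

Step 1: Compare trials to find order n where rate₂/rate₁ = ([HI]₂/[HI]₁)^n
Step 2: rate₂/rate₁ = 1.4375e-02/8.3030e-03 = 1.731
Step 3: [HI]₂/[HI]₁ = 0.25/0.19 = 1.316
Step 4: n = ln(1.731)/ln(1.316) = 2.00 ≈ 2
Step 5: The reaction is second order in HI.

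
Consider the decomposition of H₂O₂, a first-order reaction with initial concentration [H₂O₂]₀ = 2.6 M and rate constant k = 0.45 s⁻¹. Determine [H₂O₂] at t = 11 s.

0.01842 M

Step 1: For a first-order reaction: [H₂O₂] = [H₂O₂]₀ × e^(-kt)
Step 2: [H₂O₂] = 2.6 × e^(-0.45 × 11)
Step 3: [H₂O₂] = 2.6 × e^(-4.95)
Step 4: [H₂O₂] = 2.6 × 0.00708341 = 0.01842 M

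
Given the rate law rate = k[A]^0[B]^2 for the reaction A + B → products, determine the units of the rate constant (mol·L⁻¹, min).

(mol·L⁻¹)⁻¹·min⁻¹

Step 1: Overall order = 0 + 2 = 2.
Step 2: rate has units mol·L⁻¹·min⁻¹; [A]^0[B]^2 has units (mol·L⁻¹)^2.
Step 3: k = rate/([A]^0[B]^2), so units of k = (mol·L⁻¹)^(1-2)·min⁻¹ = (mol·L⁻¹)⁻¹·min⁻¹.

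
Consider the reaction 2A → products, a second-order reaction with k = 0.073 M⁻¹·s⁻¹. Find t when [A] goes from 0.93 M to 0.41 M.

18.68 s

Step 1: For second-order: t = (1/[A] - 1/[A]₀)/k
Step 2: t = (1/0.41 - 1/0.93)/0.073
Step 3: t = (2.439 - 1.075)/0.073
Step 4: t = 1.364/0.073 = 18.68 s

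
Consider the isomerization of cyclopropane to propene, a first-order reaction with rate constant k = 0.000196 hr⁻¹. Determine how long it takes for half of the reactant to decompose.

3536 hr

Step 1: For a first-order reaction, t₁/₂ = ln(2)/k
Step 2: t₁/₂ = ln(2)/0.000196
Step 3: t₁/₂ = 0.6931/0.000196 = 3536 hr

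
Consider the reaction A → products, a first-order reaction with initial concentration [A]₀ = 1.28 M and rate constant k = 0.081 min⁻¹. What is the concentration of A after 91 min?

0.0008054 M

Step 1: For a first-order reaction: [A] = [A]₀ × e^(-kt)
Step 2: [A] = 1.28 × e^(-0.081 × 91)
Step 3: [A] = 1.28 × e^(-7.371)
Step 4: [A] = 1.28 × 0.000629239 = 0.0008054 M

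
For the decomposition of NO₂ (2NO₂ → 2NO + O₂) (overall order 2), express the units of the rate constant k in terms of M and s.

M⁻¹·s⁻¹

Step 1: For overall order n, rate = k × (concentration)^n.
Step 2: Rate has units M·s⁻¹; concentration term has units M^2.
Step 3: k = rate / (concentration)^n, so units of k = M^(1-2)·s⁻¹ = M⁻¹·s⁻¹.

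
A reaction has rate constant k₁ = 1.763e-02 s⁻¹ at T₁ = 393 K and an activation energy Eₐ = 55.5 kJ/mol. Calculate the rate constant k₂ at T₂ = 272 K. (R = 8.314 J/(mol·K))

9.217e-06 s⁻¹

Step 1: Use the two-temperature Arrhenius form: ln(k₂/k₁) = -Eₐ/R × (1/T₂ - 1/T₁)
Step 2: Convert Eₐ to J/mol: 55.5 kJ/mol = 55500 J/mol
Step 3: 1/T₂ - 1/T₁ = 1/272 - 1/393 = 1.131941e-03 K⁻¹
Step 4: ln(k₂/k₁) = -55500/8.314 × 1.131941e-03 = -7.55626
Step 5: k₂ = k₁ × exp(-7.55626) = 1.763e-02 × 5.22827e-04 = 9.217e-06 s⁻¹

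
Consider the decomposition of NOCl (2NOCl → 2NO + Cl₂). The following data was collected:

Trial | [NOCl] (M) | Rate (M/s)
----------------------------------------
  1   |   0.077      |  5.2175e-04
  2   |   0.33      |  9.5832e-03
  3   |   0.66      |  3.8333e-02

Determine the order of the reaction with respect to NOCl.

second order (2)

Step 1: Compare trials to find order n where rate₂/rate₁ = ([NOCl]₂/[NOCl]₁)^n
Step 2: rate₂/rate₁ = 9.5832e-03/5.2175e-04 = 18.37
Step 3: [NOCl]₂/[NOCl]₁ = 0.33/0.077 = 4.286
Step 4: n = ln(18.37)/ln(4.286) = 2.00 ≈ 2
Step 5: The reaction is second order in NOCl.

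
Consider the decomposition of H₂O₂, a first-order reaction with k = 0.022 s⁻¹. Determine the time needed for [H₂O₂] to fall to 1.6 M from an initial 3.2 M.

31.51 s

Step 1: For first-order: t = ln([H₂O₂]₀/[H₂O₂])/k
Step 2: t = ln(3.2/1.6)/0.022
Step 3: t = ln(2)/0.022
Step 4: t = 0.6931/0.022 = 31.51 s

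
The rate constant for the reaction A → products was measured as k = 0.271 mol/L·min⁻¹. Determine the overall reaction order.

zeroth order (0)

Step 1: The units of k for an nth-order reaction are (concentration)^(1-n)·(time)⁻¹.
Step 2: Here k has units mol/L·min⁻¹, so the concentration exponent is 1.
Step 3: 1 - n = 1 ⇒ n = 0. The reaction is zeroth order.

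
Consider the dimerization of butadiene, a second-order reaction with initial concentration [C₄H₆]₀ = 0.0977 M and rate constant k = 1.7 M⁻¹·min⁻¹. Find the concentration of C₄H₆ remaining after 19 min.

0.02351 M

Step 1: For a second-order reaction: 1/[C₄H₆] = 1/[C₄H₆]₀ + kt
Step 2: 1/[C₄H₆] = 1/0.0977 + 1.7 × 19
Step 3: 1/[C₄H₆] = 10.24 + 32.3 = 42.54
Step 4: [C₄H₆] = 1/42.54 = 0.02351 M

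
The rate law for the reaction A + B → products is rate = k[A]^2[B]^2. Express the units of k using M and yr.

M⁻³·yr⁻¹

Step 1: Overall order = 2 + 2 = 4.
Step 2: rate has units M·yr⁻¹; [A]^2[B]^2 has units M^4.
Step 3: k = rate/([A]^2[B]^2), so units of k = M^(1-4)·yr⁻¹ = M⁻³·yr⁻¹.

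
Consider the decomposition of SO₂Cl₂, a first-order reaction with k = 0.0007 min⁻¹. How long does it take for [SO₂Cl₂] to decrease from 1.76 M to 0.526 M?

1725 min

Step 1: For first-order: t = ln([SO₂Cl₂]₀/[SO₂Cl₂])/k
Step 2: t = ln(1.76/0.526)/0.0007
Step 3: t = ln(3.346)/0.0007
Step 4: t = 1.208/0.0007 = 1725 min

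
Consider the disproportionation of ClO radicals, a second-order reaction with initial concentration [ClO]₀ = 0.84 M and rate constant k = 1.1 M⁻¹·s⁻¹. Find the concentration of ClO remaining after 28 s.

0.03126 M

Step 1: For a second-order reaction: 1/[ClO] = 1/[ClO]₀ + kt
Step 2: 1/[ClO] = 1/0.84 + 1.1 × 28
Step 3: 1/[ClO] = 1.19 + 30.8 = 31.99
Step 4: [ClO] = 1/31.99 = 0.03126 M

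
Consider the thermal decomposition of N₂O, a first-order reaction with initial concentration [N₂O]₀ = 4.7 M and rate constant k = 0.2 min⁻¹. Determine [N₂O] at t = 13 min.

0.3491 M

Step 1: For a first-order reaction: [N₂O] = [N₂O]₀ × e^(-kt)
Step 2: [N₂O] = 4.7 × e^(-0.2 × 13)
Step 3: [N₂O] = 4.7 × e^(-2.6)
Step 4: [N₂O] = 4.7 × 0.0742736 = 0.3491 M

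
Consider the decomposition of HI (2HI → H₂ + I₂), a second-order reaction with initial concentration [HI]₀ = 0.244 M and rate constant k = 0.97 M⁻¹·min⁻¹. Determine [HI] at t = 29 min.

0.03103 M

Step 1: For a second-order reaction: 1/[HI] = 1/[HI]₀ + kt
Step 2: 1/[HI] = 1/0.244 + 0.97 × 29
Step 3: 1/[HI] = 4.098 + 28.13 = 32.23
Step 4: [HI] = 1/32.23 = 0.03103 M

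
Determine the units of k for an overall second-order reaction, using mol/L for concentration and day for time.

(mol/L)⁻¹·day⁻¹

Step 1: For overall order n, rate = k × (concentration)^n.
Step 2: Rate has units mol/L·day⁻¹; concentration term has units (mol/L)^2.
Step 3: k = rate / (concentration)^n, so units of k = (mol/L)^(1-2)·day⁻¹ = (mol/L)⁻¹·day⁻¹.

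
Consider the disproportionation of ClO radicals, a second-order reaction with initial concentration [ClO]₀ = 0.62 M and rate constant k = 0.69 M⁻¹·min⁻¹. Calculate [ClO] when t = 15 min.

0.08359 M

Step 1: For a second-order reaction: 1/[ClO] = 1/[ClO]₀ + kt
Step 2: 1/[ClO] = 1/0.62 + 0.69 × 15
Step 3: 1/[ClO] = 1.613 + 10.35 = 11.96
Step 4: [ClO] = 1/11.96 = 0.08359 M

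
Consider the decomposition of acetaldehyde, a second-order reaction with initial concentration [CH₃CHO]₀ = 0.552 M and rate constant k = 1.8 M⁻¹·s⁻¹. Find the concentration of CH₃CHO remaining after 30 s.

0.01792 M

Step 1: For a second-order reaction: 1/[CH₃CHO] = 1/[CH₃CHO]₀ + kt
Step 2: 1/[CH₃CHO] = 1/0.552 + 1.8 × 30
Step 3: 1/[CH₃CHO] = 1.812 + 54 = 55.81
Step 4: [CH₃CHO] = 1/55.81 = 0.01792 M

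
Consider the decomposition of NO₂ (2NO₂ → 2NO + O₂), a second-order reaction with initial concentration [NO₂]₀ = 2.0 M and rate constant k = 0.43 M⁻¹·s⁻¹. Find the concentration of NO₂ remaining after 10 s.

0.2083 M

Step 1: For a second-order reaction: 1/[NO₂] = 1/[NO₂]₀ + kt
Step 2: 1/[NO₂] = 1/2.0 + 0.43 × 10
Step 3: 1/[NO₂] = 0.5 + 4.3 = 4.8
Step 4: [NO₂] = 1/4.8 = 0.2083 M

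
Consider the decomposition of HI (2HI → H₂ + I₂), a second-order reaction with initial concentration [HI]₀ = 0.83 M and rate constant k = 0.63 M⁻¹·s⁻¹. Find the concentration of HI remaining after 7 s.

0.1781 M

Step 1: For a second-order reaction: 1/[HI] = 1/[HI]₀ + kt
Step 2: 1/[HI] = 1/0.83 + 0.63 × 7
Step 3: 1/[HI] = 1.205 + 4.41 = 5.615
Step 4: [HI] = 1/5.615 = 0.1781 M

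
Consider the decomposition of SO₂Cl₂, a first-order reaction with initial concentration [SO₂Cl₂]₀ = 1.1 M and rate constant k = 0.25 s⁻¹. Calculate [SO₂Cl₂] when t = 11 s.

0.07032 M

Step 1: For a first-order reaction: [SO₂Cl₂] = [SO₂Cl₂]₀ × e^(-kt)
Step 2: [SO₂Cl₂] = 1.1 × e^(-0.25 × 11)
Step 3: [SO₂Cl₂] = 1.1 × e^(-2.75)
Step 4: [SO₂Cl₂] = 1.1 × 0.0639279 = 0.07032 M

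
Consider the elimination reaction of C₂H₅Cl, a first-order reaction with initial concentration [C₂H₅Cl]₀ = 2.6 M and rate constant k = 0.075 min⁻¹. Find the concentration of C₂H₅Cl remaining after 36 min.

0.1747 M

Step 1: For a first-order reaction: [C₂H₅Cl] = [C₂H₅Cl]₀ × e^(-kt)
Step 2: [C₂H₅Cl] = 2.6 × e^(-0.075 × 36)
Step 3: [C₂H₅Cl] = 2.6 × e^(-2.7)
Step 4: [C₂H₅Cl] = 2.6 × 0.0672055 = 0.1747 M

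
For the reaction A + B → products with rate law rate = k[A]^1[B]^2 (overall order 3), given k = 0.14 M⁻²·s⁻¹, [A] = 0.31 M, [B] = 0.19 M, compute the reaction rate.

0.001567 M/s

Step 1: The rate law is rate = k[A]^1[B]^2, overall order = 1+2 = 3
Step 2: Substitute values: rate = 0.14 × (0.31)^1 × (0.19)^2
Step 3: rate = 0.14 × 0.31 × 0.0361 = 0.00156674 M/s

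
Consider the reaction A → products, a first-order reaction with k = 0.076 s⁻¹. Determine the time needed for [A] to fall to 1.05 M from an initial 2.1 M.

9.12 s

Step 1: For first-order: t = ln([A]₀/[A])/k
Step 2: t = ln(2.1/1.05)/0.076
Step 3: t = ln(2)/0.076
Step 4: t = 0.6931/0.076 = 9.12 s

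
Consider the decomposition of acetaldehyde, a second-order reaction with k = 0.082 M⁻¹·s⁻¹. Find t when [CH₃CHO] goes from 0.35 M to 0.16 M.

41.38 s

Step 1: For second-order: t = (1/[CH₃CHO] - 1/[CH₃CHO]₀)/k
Step 2: t = (1/0.16 - 1/0.35)/0.082
Step 3: t = (6.25 - 2.857)/0.082
Step 4: t = 3.393/0.082 = 41.38 s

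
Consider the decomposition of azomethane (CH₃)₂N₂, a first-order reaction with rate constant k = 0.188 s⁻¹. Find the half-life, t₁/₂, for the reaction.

3.687 s

Step 1: For a first-order reaction, t₁/₂ = ln(2)/k
Step 2: t₁/₂ = ln(2)/0.188
Step 3: t₁/₂ = 0.6931/0.188 = 3.687 s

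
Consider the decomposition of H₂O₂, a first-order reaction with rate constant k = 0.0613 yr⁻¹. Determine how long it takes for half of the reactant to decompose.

11.31 yr

Step 1: For a first-order reaction, t₁/₂ = ln(2)/k
Step 2: t₁/₂ = ln(2)/0.0613
Step 3: t₁/₂ = 0.6931/0.0613 = 11.31 yr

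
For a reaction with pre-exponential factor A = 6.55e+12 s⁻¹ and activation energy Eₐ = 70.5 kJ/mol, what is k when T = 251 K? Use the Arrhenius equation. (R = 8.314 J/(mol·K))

1.39e-02 s⁻¹

Step 1: Use the Arrhenius equation: k = A × exp(-Eₐ/RT)
Step 2: Convert Eₐ to J/mol: 70.5 kJ/mol = 70500 J/mol
Step 3: Calculate the exponent: -Eₐ/(RT) = -70500/(8.314 × 251) = -33.78356
Step 4: k = 6.55e+12 × exp(-33.78356)
Step 5: k = 6.55e+12 × 2.12807e-15 = 1.3939e-02 s⁻¹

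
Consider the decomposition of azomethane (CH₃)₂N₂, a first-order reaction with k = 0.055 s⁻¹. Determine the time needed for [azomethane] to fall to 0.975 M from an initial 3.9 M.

25.21 s

Step 1: For first-order: t = ln([azomethane]₀/[azomethane])/k
Step 2: t = ln(3.9/0.975)/0.055
Step 3: t = ln(4)/0.055
Step 4: t = 1.386/0.055 = 25.21 s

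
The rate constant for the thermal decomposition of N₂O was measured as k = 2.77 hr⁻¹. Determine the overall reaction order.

first order (1)

Step 1: The units of k for an nth-order reaction are (concentration)^(1-n)·(time)⁻¹.
Step 2: Here k has units hr⁻¹, so the concentration exponent is 0.
Step 3: 1 - n = 0 ⇒ n = 1. The reaction is first order.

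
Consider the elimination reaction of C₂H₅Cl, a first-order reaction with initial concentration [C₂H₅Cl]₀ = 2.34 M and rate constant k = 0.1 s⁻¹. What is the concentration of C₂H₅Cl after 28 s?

0.1423 M

Step 1: For a first-order reaction: [C₂H₅Cl] = [C₂H₅Cl]₀ × e^(-kt)
Step 2: [C₂H₅Cl] = 2.34 × e^(-0.1 × 28)
Step 3: [C₂H₅Cl] = 2.34 × e^(-2.8)
Step 4: [C₂H₅Cl] = 2.34 × 0.0608101 = 0.1423 M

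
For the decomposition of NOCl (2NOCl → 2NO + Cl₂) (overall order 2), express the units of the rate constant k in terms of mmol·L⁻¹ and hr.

(mmol·L⁻¹)⁻¹·hr⁻¹

Step 1: For overall order n, rate = k × (concentration)^n.
Step 2: Rate has units mmol·L⁻¹·hr⁻¹; concentration term has units (mmol·L⁻¹)^2.
Step 3: k = rate / (concentration)^n, so units of k = (mmol·L⁻¹)^(1-2)·hr⁻¹ = (mmol·L⁻¹)⁻¹·hr⁻¹.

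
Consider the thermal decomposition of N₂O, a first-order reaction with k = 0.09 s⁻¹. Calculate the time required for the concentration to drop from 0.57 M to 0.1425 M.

15.4 s

Step 1: For first-order: t = ln([N₂O]₀/[N₂O])/k
Step 2: t = ln(0.57/0.1425)/0.09
Step 3: t = ln(4)/0.09
Step 4: t = 1.386/0.09 = 15.4 s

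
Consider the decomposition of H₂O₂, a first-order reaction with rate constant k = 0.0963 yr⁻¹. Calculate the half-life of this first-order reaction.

7.198 yr

Step 1: For a first-order reaction, t₁/₂ = ln(2)/k
Step 2: t₁/₂ = ln(2)/0.0963
Step 3: t₁/₂ = 0.6931/0.0963 = 7.198 yr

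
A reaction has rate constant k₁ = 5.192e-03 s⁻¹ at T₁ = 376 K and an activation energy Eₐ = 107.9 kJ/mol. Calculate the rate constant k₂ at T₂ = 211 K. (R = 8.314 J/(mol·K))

9.843e-15 s⁻¹

Step 1: Use the two-temperature Arrhenius form: ln(k₂/k₁) = -Eₐ/R × (1/T₂ - 1/T₁)
Step 2: Convert Eₐ to J/mol: 107.9 kJ/mol = 107900 J/mol
Step 3: 1/T₂ - 1/T₁ = 1/211 - 1/376 = 2.079762e-03 K⁻¹
Step 4: ln(k₂/k₁) = -107900/8.314 × 2.079762e-03 = -26.99138
Step 5: k₂ = k₁ × exp(-26.99138) = 5.192e-03 × 1.89580e-12 = 9.843e-15 s⁻¹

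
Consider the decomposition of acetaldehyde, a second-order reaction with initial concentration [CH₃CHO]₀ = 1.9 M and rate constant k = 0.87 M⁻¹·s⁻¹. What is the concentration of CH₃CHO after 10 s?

0.1084 M

Step 1: For a second-order reaction: 1/[CH₃CHO] = 1/[CH₃CHO]₀ + kt
Step 2: 1/[CH₃CHO] = 1/1.9 + 0.87 × 10
Step 3: 1/[CH₃CHO] = 0.5263 + 8.7 = 9.226
Step 4: [CH₃CHO] = 1/9.226 = 0.1084 M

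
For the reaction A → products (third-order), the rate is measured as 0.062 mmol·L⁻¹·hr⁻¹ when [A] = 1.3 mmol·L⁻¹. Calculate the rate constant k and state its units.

0.02822 (mmol·L⁻¹)⁻²·hr⁻¹

Step 1: rate = k[A]^3, so k = rate / [A]^3.
Step 2: k = 0.062 / (1.3)^3 = 0.062 / 2.197.
Step 3: k = 0.02822 (mmol·L⁻¹)⁻²·hr⁻¹.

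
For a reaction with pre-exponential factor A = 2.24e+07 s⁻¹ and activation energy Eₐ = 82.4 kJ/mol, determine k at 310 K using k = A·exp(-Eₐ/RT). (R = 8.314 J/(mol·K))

2.92e-07 s⁻¹

Step 1: Use the Arrhenius equation: k = A × exp(-Eₐ/RT)
Step 2: Convert Eₐ to J/mol: 82.4 kJ/mol = 82400 J/mol
Step 3: Calculate the exponent: -Eₐ/(RT) = -82400/(8.314 × 310) = -31.97095
Step 4: k = 2.24e+07 × exp(-31.97095)
Step 5: k = 2.24e+07 × 1.30375e-14 = 2.9204e-07 s⁻¹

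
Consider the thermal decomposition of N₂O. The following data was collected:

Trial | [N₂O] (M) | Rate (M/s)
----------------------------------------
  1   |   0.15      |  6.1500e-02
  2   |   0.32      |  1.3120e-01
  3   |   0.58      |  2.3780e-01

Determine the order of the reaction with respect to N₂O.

first order (1)

Step 1: Compare trials to find order n where rate₂/rate₁ = ([N₂O]₂/[N₂O]₁)^n
Step 2: rate₂/rate₁ = 1.3120e-01/6.1500e-02 = 2.133
Step 3: [N₂O]₂/[N₂O]₁ = 0.32/0.15 = 2.133
Step 4: n = ln(2.133)/ln(2.133) = 1.00 ≈ 1
Step 5: The reaction is first order in N₂O.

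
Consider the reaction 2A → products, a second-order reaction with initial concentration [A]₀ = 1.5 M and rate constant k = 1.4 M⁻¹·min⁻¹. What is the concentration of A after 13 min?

0.053 M

Step 1: For a second-order reaction: 1/[A] = 1/[A]₀ + kt
Step 2: 1/[A] = 1/1.5 + 1.4 × 13
Step 3: 1/[A] = 0.6667 + 18.2 = 18.87
Step 4: [A] = 1/18.87 = 0.053 M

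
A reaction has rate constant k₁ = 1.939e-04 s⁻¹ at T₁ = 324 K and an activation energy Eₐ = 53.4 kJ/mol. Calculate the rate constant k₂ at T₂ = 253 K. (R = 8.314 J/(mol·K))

7.439e-07 s⁻¹

Step 1: Use the two-temperature Arrhenius form: ln(k₂/k₁) = -Eₐ/R × (1/T₂ - 1/T₁)
Step 2: Convert Eₐ to J/mol: 53.4 kJ/mol = 53400 J/mol
Step 3: 1/T₂ - 1/T₁ = 1/253 - 1/324 = 8.661494e-04 K⁻¹
Step 4: ln(k₂/k₁) = -53400/8.314 × 8.661494e-04 = -5.56319
Step 5: k₂ = k₁ × exp(-5.56319) = 1.939e-04 × 3.83652e-03 = 7.439e-07 s⁻¹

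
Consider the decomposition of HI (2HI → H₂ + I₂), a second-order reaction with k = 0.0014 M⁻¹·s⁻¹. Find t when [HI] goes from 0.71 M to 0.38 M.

873.7 s

Step 1: For second-order: t = (1/[HI] - 1/[HI]₀)/k
Step 2: t = (1/0.38 - 1/0.71)/0.0014
Step 3: t = (2.632 - 1.408)/0.0014
Step 4: t = 1.223/0.0014 = 873.7 s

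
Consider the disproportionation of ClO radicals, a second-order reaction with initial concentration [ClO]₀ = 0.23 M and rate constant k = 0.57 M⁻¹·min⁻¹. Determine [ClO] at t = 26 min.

0.05217 M

Step 1: For a second-order reaction: 1/[ClO] = 1/[ClO]₀ + kt
Step 2: 1/[ClO] = 1/0.23 + 0.57 × 26
Step 3: 1/[ClO] = 4.348 + 14.82 = 19.17
Step 4: [ClO] = 1/19.17 = 0.05217 M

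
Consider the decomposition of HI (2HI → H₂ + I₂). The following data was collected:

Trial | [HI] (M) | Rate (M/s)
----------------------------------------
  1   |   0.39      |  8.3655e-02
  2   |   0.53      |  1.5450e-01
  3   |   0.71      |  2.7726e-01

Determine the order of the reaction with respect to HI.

second order (2)

Step 1: Compare trials to find order n where rate₂/rate₁ = ([HI]₂/[HI]₁)^n
Step 2: rate₂/rate₁ = 1.5450e-01/8.3655e-02 = 1.847
Step 3: [HI]₂/[HI]₁ = 0.53/0.39 = 1.359
Step 4: n = ln(1.847)/ln(1.359) = 2.00 ≈ 2
Step 5: The reaction is second order in HI.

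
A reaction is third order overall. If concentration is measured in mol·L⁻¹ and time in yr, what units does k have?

(mol·L⁻¹)⁻²·yr⁻¹

Step 1: For overall order n, rate = k × (concentration)^n.
Step 2: Rate has units mol·L⁻¹·yr⁻¹; concentration term has units (mol·L⁻¹)^3.
Step 3: k = rate / (concentration)^n, so units of k = (mol·L⁻¹)^(1-3)·yr⁻¹ = (mol·L⁻¹)⁻²·yr⁻¹.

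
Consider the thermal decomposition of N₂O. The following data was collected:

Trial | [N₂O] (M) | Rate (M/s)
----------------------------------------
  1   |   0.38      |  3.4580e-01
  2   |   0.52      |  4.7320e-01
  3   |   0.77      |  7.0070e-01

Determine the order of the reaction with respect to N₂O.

first order (1)

Step 1: Compare trials to find order n where rate₂/rate₁ = ([N₂O]₂/[N₂O]₁)^n
Step 2: rate₂/rate₁ = 4.7320e-01/3.4580e-01 = 1.368
Step 3: [N₂O]₂/[N₂O]₁ = 0.52/0.38 = 1.368
Step 4: n = ln(1.368)/ln(1.368) = 1.00 ≈ 1
Step 5: The reaction is first order in N₂O.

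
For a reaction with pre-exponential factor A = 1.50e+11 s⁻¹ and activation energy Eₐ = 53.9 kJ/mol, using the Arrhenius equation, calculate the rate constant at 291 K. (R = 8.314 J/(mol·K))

3.17e+01 s⁻¹

Step 1: Use the Arrhenius equation: k = A × exp(-Eₐ/RT)
Step 2: Convert Eₐ to J/mol: 53.9 kJ/mol = 53900 J/mol
Step 3: Calculate the exponent: -Eₐ/(RT) = -53900/(8.314 × 291) = -22.27849
Step 4: k = 1.50e+11 × exp(-22.27849)
Step 5: k = 1.50e+11 × 2.11142e-10 = 3.1671e+01 s⁻¹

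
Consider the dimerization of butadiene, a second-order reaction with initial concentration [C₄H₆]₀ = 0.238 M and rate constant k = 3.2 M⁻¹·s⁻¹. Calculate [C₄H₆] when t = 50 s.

0.00609 M

Step 1: For a second-order reaction: 1/[C₄H₆] = 1/[C₄H₆]₀ + kt
Step 2: 1/[C₄H₆] = 1/0.238 + 3.2 × 50
Step 3: 1/[C₄H₆] = 4.202 + 160 = 164.2
Step 4: [C₄H₆] = 1/164.2 = 0.00609 M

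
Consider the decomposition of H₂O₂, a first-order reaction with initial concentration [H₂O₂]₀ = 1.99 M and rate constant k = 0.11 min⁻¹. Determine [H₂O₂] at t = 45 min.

0.0141 M

Step 1: For a first-order reaction: [H₂O₂] = [H₂O₂]₀ × e^(-kt)
Step 2: [H₂O₂] = 1.99 × e^(-0.11 × 45)
Step 3: [H₂O₂] = 1.99 × e^(-4.95)
Step 4: [H₂O₂] = 1.99 × 0.00708341 = 0.0141 M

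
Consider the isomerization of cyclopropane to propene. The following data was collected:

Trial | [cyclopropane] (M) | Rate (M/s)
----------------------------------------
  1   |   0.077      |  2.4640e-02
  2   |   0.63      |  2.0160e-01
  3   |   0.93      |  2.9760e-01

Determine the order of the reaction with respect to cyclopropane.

first order (1)

Step 1: Compare trials to find order n where rate₂/rate₁ = ([cyclopropane]₂/[cyclopropane]₁)^n
Step 2: rate₂/rate₁ = 2.0160e-01/2.4640e-02 = 8.182
Step 3: [cyclopropane]₂/[cyclopropane]₁ = 0.63/0.077 = 8.182
Step 4: n = ln(8.182)/ln(8.182) = 1.00 ≈ 1
Step 5: The reaction is first order in cyclopropane.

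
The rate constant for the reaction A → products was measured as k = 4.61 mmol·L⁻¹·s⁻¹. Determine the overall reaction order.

zeroth order (0)

Step 1: The units of k for an nth-order reaction are (concentration)^(1-n)·(time)⁻¹.
Step 2: Here k has units mmol·L⁻¹·s⁻¹, so the concentration exponent is 1.
Step 3: 1 - n = 1 ⇒ n = 0. The reaction is zeroth order.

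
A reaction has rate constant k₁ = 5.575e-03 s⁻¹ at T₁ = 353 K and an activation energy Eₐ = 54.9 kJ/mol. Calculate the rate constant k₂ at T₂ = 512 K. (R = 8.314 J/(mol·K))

1.858e+00 s⁻¹

Step 1: Use the two-temperature Arrhenius form: ln(k₂/k₁) = -Eₐ/R × (1/T₂ - 1/T₁)
Step 2: Convert Eₐ to J/mol: 54.9 kJ/mol = 54900 J/mol
Step 3: 1/T₂ - 1/T₁ = 1/512 - 1/353 = -8.797362e-04 K⁻¹
Step 4: ln(k₂/k₁) = -54900/8.314 × -8.797362e-04 = 5.80918
Step 5: k₂ = k₁ × exp(5.80918) = 5.575e-03 × 3.33346e+02 = 1.858e+00 s⁻¹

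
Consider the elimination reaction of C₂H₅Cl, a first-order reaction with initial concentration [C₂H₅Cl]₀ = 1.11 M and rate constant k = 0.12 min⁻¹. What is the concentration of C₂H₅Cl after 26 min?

0.04901 M

Step 1: For a first-order reaction: [C₂H₅Cl] = [C₂H₅Cl]₀ × e^(-kt)
Step 2: [C₂H₅Cl] = 1.11 × e^(-0.12 × 26)
Step 3: [C₂H₅Cl] = 1.11 × e^(-3.12)
Step 4: [C₂H₅Cl] = 1.11 × 0.0441572 = 0.04901 M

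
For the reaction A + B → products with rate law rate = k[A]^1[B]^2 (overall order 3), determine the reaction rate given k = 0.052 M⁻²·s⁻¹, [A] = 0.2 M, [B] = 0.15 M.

0.000234 M/s

Step 1: The rate law is rate = k[A]^1[B]^2, overall order = 1+2 = 3
Step 2: Substitute values: rate = 0.052 × (0.2)^1 × (0.15)^2
Step 3: rate = 0.052 × 0.2 × 0.0225 = 0.000234 M/s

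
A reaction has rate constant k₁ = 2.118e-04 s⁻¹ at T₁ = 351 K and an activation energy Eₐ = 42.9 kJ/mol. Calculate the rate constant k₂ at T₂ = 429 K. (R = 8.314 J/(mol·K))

3.067e-03 s⁻¹

Step 1: Use the two-temperature Arrhenius form: ln(k₂/k₁) = -Eₐ/R × (1/T₂ - 1/T₁)
Step 2: Convert Eₐ to J/mol: 42.9 kJ/mol = 42900 J/mol
Step 3: 1/T₂ - 1/T₁ = 1/429 - 1/351 = -5.180005e-04 K⁻¹
Step 4: ln(k₂/k₁) = -42900/8.314 × -5.180005e-04 = 2.67287
Step 5: k₂ = k₁ × exp(2.67287) = 2.118e-04 × 1.44815e+01 = 3.067e-03 s⁻¹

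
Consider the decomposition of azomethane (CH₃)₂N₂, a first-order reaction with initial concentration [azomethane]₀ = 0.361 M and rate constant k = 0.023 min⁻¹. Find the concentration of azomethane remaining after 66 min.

0.07911 M

Step 1: For a first-order reaction: [azomethane] = [azomethane]₀ × e^(-kt)
Step 2: [azomethane] = 0.361 × e^(-0.023 × 66)
Step 3: [azomethane] = 0.361 × e^(-1.518)
Step 4: [azomethane] = 0.361 × 0.21915 = 0.07911 M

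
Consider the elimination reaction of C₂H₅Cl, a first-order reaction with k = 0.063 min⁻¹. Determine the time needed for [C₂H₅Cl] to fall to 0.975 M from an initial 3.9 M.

22 min

Step 1: For first-order: t = ln([C₂H₅Cl]₀/[C₂H₅Cl])/k
Step 2: t = ln(3.9/0.975)/0.063
Step 3: t = ln(4)/0.063
Step 4: t = 1.386/0.063 = 22 min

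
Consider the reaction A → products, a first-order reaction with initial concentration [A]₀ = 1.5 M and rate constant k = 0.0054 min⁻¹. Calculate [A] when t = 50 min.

1.145 M

Step 1: For a first-order reaction: [A] = [A]₀ × e^(-kt)
Step 2: [A] = 1.5 × e^(-0.0054 × 50)
Step 3: [A] = 1.5 × e^(-0.27)
Step 4: [A] = 1.5 × 0.763379 = 1.145 M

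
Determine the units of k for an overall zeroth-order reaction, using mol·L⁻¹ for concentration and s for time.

mol·L⁻¹·s⁻¹

Step 1: For overall order n, rate = k × (concentration)^n.
Step 2: Rate has units mol·L⁻¹·s⁻¹; concentration term has units (mol·L⁻¹)^0.
Step 3: k = rate / (concentration)^n, so units of k = (mol·L⁻¹)^(1-0)·s⁻¹ = mol·L⁻¹·s⁻¹.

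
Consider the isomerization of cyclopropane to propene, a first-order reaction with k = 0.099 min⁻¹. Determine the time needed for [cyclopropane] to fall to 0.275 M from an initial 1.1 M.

14 min

Step 1: For first-order: t = ln([cyclopropane]₀/[cyclopropane])/k
Step 2: t = ln(1.1/0.275)/0.099
Step 3: t = ln(4)/0.099
Step 4: t = 1.386/0.099 = 14 min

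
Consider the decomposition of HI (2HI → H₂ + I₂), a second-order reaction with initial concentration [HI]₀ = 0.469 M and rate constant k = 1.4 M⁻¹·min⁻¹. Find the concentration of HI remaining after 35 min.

0.01956 M

Step 1: For a second-order reaction: 1/[HI] = 1/[HI]₀ + kt
Step 2: 1/[HI] = 1/0.469 + 1.4 × 35
Step 3: 1/[HI] = 2.132 + 49 = 51.13
Step 4: [HI] = 1/51.13 = 0.01956 M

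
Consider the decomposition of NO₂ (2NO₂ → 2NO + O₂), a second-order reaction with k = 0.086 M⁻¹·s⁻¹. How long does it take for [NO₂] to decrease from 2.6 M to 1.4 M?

3.833 s

Step 1: For second-order: t = (1/[NO₂] - 1/[NO₂]₀)/k
Step 2: t = (1/1.4 - 1/2.6)/0.086
Step 3: t = (0.7143 - 0.3846)/0.086
Step 4: t = 0.3297/0.086 = 3.833 s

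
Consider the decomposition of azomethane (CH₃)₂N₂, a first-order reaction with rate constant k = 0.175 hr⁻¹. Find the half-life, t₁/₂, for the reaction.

3.961 hr

Step 1: For a first-order reaction, t₁/₂ = ln(2)/k
Step 2: t₁/₂ = ln(2)/0.175
Step 3: t₁/₂ = 0.6931/0.175 = 3.961 hr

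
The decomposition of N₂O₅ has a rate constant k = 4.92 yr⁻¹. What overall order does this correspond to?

first order (1)

Step 1: The units of k for an nth-order reaction are (concentration)^(1-n)·(time)⁻¹.
Step 2: Here k has units yr⁻¹, so the concentration exponent is 0.
Step 3: 1 - n = 0 ⇒ n = 1. The reaction is first order.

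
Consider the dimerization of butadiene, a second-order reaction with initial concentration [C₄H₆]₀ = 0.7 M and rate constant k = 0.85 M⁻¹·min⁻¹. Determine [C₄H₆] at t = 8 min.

0.1215 M

Step 1: For a second-order reaction: 1/[C₄H₆] = 1/[C₄H₆]₀ + kt
Step 2: 1/[C₄H₆] = 1/0.7 + 0.85 × 8
Step 3: 1/[C₄H₆] = 1.429 + 6.8 = 8.229
Step 4: [C₄H₆] = 1/8.229 = 0.1215 M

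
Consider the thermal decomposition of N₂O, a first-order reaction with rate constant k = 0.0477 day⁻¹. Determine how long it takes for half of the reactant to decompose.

14.53 day

Step 1: For a first-order reaction, t₁/₂ = ln(2)/k
Step 2: t₁/₂ = ln(2)/0.0477
Step 3: t₁/₂ = 0.6931/0.0477 = 14.53 day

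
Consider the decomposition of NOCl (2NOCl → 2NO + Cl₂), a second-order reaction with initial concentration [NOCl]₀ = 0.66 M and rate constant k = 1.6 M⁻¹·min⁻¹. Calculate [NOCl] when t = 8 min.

0.06986 M

Step 1: For a second-order reaction: 1/[NOCl] = 1/[NOCl]₀ + kt
Step 2: 1/[NOCl] = 1/0.66 + 1.6 × 8
Step 3: 1/[NOCl] = 1.515 + 12.8 = 14.32
Step 4: [NOCl] = 1/14.32 = 0.06986 M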